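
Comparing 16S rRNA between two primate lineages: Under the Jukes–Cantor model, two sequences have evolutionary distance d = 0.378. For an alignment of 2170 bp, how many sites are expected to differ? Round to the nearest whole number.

Invert JC69: p = (3/4)(1 − e^(−4d/3)) = 0.75 × (1 − e^(-0.504)) = 0.75 × (1 − 0.604109) = 0.296918.
Expected differing sites = pL ≈ 0.296918 × 2170 = 644.31206 ≈ 644.

644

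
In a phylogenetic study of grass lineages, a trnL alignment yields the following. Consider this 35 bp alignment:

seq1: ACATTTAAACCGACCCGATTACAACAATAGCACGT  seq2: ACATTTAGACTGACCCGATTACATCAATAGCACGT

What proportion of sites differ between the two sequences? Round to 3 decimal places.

0.086

The sequences differ at 3 of 35 positions (sites 8, 11, 24).
p = 3/35 = 0.085714… ≈ 0.086 (to 3 d.p.).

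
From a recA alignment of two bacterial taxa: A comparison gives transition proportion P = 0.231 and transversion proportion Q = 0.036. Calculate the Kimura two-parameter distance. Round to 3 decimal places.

Under the Kimura two-parameter model, d = −½ ln(1 − 2P − Q) − ¼ ln(1 − 2Q).
1 − 2P − Q = 0.502, giving −½ ln(0.502) = 0.344578.
1 − 2Q = 0.928, giving −¼ ln(0.928) = 0.018681.
d = 0.344578 + 0.018681 = 0.363259.

0.363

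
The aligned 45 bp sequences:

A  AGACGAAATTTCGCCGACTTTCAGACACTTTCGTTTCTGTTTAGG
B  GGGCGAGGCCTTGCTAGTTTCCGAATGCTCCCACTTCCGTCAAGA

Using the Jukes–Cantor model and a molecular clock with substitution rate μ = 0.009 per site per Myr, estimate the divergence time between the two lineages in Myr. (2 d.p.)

51.74

The sequences differ at 24 of 45 sites, so p = 24/45 ≈ 0.533333.
d = −(3/4) ln(1 − 4p/3) = −0.75 ln(1 − 0.711111) = −0.75 ln(0.288889)
  = −0.75 × (-1.241713) = 0.931285 substitutions/site.
Under a molecular clock d = 2μt, so t = d/(2μ) = 0.931285 / (2 × 0.009) = 51.74 Myr.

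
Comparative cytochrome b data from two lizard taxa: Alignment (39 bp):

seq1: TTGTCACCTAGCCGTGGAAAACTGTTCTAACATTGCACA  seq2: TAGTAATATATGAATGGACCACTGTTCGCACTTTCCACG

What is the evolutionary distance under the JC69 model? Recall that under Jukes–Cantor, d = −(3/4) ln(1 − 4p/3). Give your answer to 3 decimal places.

0.539

The sequences differ at 15 of 39 sites, so p = 15/39 ≈ 0.384615.
d = −(3/4) ln(1 − 4p/3) = −0.75 ln(1 − 0.51282) = −0.75 ln(0.48718)
  = −0.75 × (-0.719122) = 0.539342 substitutions/site.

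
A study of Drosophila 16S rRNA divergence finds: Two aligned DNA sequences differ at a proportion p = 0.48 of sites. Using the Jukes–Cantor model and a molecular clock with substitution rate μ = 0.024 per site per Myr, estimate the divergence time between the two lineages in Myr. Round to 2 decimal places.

d = −(3/4) ln(1 − 4p/3) = −0.75 ln(1 − 0.64) = −0.75 ln(0.36)
  = −0.75 × (-1.021651) = 0.766238 substitutions/site.
Under a molecular clock d = 2μt, so t = d/(2μ) = 0.766238 / (2 × 0.024) = 15.96 Myr.

15.96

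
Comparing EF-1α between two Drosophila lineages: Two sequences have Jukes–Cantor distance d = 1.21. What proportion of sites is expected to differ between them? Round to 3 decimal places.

p = (3/4)(1 − e^(−4d/3)) = 0.75 × (1 − e^(-1.613333)) = 0.75 × (1 − 0.199222) = 0.600584.

0.601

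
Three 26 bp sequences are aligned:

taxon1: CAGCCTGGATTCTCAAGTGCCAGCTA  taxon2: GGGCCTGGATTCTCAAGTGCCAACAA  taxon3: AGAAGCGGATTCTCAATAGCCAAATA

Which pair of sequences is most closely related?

taxon1–taxon2: 4/26 differ, p = 0.154, d = 0.172.
taxon1–taxon3: 10/26 differ, p = 0.385, d = 0.539.
taxon2–taxon3: 9/26 differ, p = 0.346, d = 0.464.
The smallest distance is between taxon1 and taxon2.

taxon1 and taxon2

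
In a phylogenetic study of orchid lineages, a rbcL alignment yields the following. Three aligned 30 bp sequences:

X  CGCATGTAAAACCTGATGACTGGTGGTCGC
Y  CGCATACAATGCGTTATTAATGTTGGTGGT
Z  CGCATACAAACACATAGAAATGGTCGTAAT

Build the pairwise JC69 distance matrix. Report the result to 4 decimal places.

d(X,Y) = 0.5034, d(X,Z) = 0.6467, d(Y,Z) = 0.5034

X–Y: 11/30 sites differ → p ≈ 0.366667, d = −0.75 ln(1 − 0.488889) = 0.503376 ≈ 0.5034.
X–Z: 13/30 sites differ → p ≈ 0.433333, d = −0.75 ln(1 − 0.577777) = 0.646666 ≈ 0.6467.
Y–Z: 11/30 sites differ → p ≈ 0.366667, d = −0.75 ln(1 − 0.488889) = 0.503376 ≈ 0.5034.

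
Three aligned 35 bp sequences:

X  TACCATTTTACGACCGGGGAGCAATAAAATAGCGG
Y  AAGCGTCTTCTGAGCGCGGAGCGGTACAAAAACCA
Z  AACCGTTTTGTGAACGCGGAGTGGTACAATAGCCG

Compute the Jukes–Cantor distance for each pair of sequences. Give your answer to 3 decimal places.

d(X,Y) = 0.635, d(X,Z) = 0.407, d(Y,Z) = 0.273

X–Y: 15/35 sites differ → p ≈ 0.428571, d = −0.75 ln(1 − 0.571428) = 0.635472 ≈ 0.635.
X–Z: 11/35 sites differ → p ≈ 0.314286, d = −0.75 ln(1 − 0.419048) = 0.407315 ≈ 0.407.
Y–Z: 8/35 sites differ → p ≈ 0.228571, d = −0.75 ln(1 − 0.304761) = 0.272625 ≈ 0.273.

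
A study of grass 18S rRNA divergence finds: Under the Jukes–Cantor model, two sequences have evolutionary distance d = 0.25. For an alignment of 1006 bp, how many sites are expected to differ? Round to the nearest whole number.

Invert JC69: p = (3/4)(1 − e^(−4d/3)) = 0.75 × (1 − e^(-0.333333)) = 0.75 × (1 − 0.716532) = 0.212601.
Expected differing sites = pL ≈ 0.212601 × 1006 = 213.876606 ≈ 214.

214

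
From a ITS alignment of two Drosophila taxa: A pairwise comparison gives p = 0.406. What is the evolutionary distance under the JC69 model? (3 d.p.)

0.585

d = −(3/4) ln(1 − 4p/3) = −0.75 ln(1 − 0.541333) = −0.75 ln(0.458667)
  = −0.75 × (-0.779431) = 0.584573 substitutions/site.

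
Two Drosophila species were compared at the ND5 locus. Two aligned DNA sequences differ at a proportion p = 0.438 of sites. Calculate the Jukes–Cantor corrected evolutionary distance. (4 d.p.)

d = −(3/4) ln(1 − 4p/3) = −0.75 ln(1 − 0.584) = −0.75 ln(0.416)
  = −0.75 × (-0.877070) = 0.657803 substitutions/site.

0.6578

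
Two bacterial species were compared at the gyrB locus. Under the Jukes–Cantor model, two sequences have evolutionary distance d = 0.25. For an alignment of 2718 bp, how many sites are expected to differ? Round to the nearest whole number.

578

Invert JC69: p = (3/4)(1 − e^(−4d/3)) = 0.75 × (1 − e^(-0.333333)) = 0.75 × (1 − 0.716532) = 0.212601.
Expected differing sites = pL ≈ 0.212601 × 2718 = 577.849518 ≈ 578.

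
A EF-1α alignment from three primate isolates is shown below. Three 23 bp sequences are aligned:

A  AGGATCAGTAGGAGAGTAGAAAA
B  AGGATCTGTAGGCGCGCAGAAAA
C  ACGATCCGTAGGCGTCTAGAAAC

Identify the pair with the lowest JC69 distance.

A–B: 4/23 differ, p = 0.174, d = 0.198.
A–C: 6/23 differ, p = 0.261, d = 0.321.
B–C: 6/23 differ, p = 0.261, d = 0.321.
The smallest distance is between A and B.

A and B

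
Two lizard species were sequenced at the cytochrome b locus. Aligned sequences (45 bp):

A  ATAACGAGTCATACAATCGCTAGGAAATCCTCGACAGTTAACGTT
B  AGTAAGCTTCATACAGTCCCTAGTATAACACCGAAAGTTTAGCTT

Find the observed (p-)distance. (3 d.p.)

The sequences differ at 16 of 45 positions.
p = 16/45 = 0.355555… ≈ 0.356 (to 3 d.p.).

0.356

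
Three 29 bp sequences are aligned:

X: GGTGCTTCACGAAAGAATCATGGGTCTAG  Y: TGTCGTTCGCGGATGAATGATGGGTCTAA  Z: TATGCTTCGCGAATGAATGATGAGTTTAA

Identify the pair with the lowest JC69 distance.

Y and Z

X–Y: 8/29 differ, p = 0.276, d = 0.344.
X–Z: 8/29 differ, p = 0.276, d = 0.344.
Y–Z: 6/29 differ, p = 0.207, d = 0.242.
The smallest distance is between Y and Z.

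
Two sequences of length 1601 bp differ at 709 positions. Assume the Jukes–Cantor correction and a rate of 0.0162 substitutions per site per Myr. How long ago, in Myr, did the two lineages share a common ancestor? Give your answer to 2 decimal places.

p = 709/1601 ≈ 0.442848.
d = −(3/4) ln(1 − 4p/3) = −0.75 ln(1 − 0.590464) = −0.75 ln(0.409536)
  = −0.75 × (-0.892730) = 0.669548 substitutions/site.
Under a molecular clock d = 2μt, so t = d/(2μ) = 0.669548 / (2 × 0.0162) = 20.67 Myr.

20.67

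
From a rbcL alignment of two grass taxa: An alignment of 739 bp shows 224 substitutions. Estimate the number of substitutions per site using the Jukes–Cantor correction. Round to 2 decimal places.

p = 224/739 ≈ 0.303112.
d = −(3/4) ln(1 − 4p/3) = −0.75 ln(1 − 0.404149) = −0.75 ln(0.595851)
  = −0.75 × (-0.517765) = 0.388324 substitutions/site.

0.39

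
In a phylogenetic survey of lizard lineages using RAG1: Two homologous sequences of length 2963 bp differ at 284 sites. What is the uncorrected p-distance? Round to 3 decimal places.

p = 284/2963 = 0.095848… ≈ 0.096 (to 3 d.p.).

0.096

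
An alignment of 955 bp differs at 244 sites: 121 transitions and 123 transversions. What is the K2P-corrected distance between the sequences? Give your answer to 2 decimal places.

P = 121/955 ≈ 0.126702 and Q = 123/955 ≈ 0.128796.
Under the Kimura two-parameter model, d = −½ ln(1 − 2P − Q) − ¼ ln(1 − 2Q).
1 − 2P − Q = 0.6178, giving −½ ln(0.6178) = 0.240795.
1 − 2Q = 0.742408, giving −¼ ln(0.742408) = 0.074464.
d = 0.240795 + 0.074464 = 0.315259.

0.32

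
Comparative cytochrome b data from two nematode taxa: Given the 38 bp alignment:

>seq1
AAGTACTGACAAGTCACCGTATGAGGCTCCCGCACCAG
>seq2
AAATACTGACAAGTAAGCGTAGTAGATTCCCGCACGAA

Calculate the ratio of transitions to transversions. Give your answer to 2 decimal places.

Transitions are A↔G and C↔T; transversions are all other mismatches.
Transitions: 4. Transversions: 5.
R = 4/5 = 0.80.

0.80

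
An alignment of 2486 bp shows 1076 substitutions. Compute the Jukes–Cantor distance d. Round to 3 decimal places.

0.645

p = 1076/2486 ≈ 0.432824.
d = −(3/4) ln(1 − 4p/3) = −0.75 ln(1 − 0.577099) = −0.75 ln(0.422901)
  = −0.75 × (-0.860617) = 0.645463 substitutions/site.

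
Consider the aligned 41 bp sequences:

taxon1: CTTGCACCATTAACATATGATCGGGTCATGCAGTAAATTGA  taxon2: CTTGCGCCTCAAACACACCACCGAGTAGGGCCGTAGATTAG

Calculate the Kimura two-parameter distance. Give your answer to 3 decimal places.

Of 41 sites, 10 differences are transitions and 6 are transversions, so P = 10/41 ≈ 0.243902 and Q = 6/41 ≈ 0.146341.
Under the Kimura two-parameter model, d = −½ ln(1 − 2P − Q) − ¼ ln(1 − 2Q).
1 − 2P − Q = 0.365855, giving −½ ln(0.365855) = 0.502759.
1 − 2Q = 0.707318, giving −¼ ln(0.707318) = 0.086569.
d = 0.502759 + 0.086569 = 0.589328.

0.589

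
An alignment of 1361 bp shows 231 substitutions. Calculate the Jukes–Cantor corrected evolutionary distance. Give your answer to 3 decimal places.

p = 231/1361 ≈ 0.169728.
d = −(3/4) ln(1 − 4p/3) = −0.75 ln(1 − 0.226304) = −0.75 ln(0.773696)
  = −0.75 × (-0.256576) = 0.192432 substitutions/site.

0.192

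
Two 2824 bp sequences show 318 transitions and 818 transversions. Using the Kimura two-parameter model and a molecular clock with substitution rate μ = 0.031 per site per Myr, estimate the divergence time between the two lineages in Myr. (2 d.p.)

P = 318/2824 ≈ 0.112606 and Q = 818/2824 ≈ 0.28966.
Under the Kimura two-parameter model, d = −½ ln(1 − 2P − Q) − ¼ ln(1 − 2Q).
1 − 2P − Q = 0.485128, giving −½ ln(0.485128) = 0.361671.
1 − 2Q = 0.42068, giving −¼ ln(0.42068) = 0.216471.
d = 0.361671 + 0.216471 = 0.578142.
Under a molecular clock d = 2μt, so t = d/(2μ) = 0.578142 / (2 × 0.031) = 9.32 Myr.

9.32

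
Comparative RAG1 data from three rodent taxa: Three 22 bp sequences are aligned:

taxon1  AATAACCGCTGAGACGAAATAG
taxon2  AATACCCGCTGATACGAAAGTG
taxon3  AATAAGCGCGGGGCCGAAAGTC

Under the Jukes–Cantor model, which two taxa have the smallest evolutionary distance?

taxon1–taxon2: 4/22 differ, p = 0.182, d = 0.208.
taxon1–taxon3: 7/22 differ, p = 0.318, d = 0.414.
taxon2–taxon3: 7/22 differ, p = 0.318, d = 0.414.
The smallest distance is between taxon1 and taxon2.

taxon1 and taxon2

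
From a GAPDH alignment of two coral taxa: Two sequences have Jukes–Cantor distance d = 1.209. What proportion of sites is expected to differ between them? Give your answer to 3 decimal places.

0.600

p = (3/4)(1 − e^(−4d/3)) = 0.75 × (1 − e^(-1.612)) = 0.75 × (1 − 0.199488) = 0.600384.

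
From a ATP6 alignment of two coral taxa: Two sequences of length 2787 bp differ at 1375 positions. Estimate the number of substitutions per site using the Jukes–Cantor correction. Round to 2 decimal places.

0.80

p = 1375/2787 ≈ 0.493362.
d = −(3/4) ln(1 − 4p/3) = −0.75 ln(1 − 0.657816) = −0.75 ln(0.342184)
  = −0.75 × (-1.072407) = 0.804305 substitutions/site.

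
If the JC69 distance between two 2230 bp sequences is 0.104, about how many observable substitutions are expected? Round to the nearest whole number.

Invert JC69: p = (3/4)(1 − e^(−4d/3)) = 0.75 × (1 − e^(-0.138667)) = 0.75 × (1 − 0.870518) = 0.097112.
Expected differing sites = pL ≈ 0.097112 × 2230 = 216.55976 ≈ 217.

217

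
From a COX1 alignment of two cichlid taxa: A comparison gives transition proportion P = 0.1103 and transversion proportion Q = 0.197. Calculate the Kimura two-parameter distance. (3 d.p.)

Under the Kimura two-parameter model, d = −½ ln(1 − 2P − Q) − ¼ ln(1 − 2Q).
1 − 2P − Q = 0.5824, giving −½ ln(0.5824) = 0.270299.
1 − 2Q = 0.606, giving −¼ ln(0.606) = 0.125219.
d = 0.270299 + 0.125219 = 0.395518.

0.396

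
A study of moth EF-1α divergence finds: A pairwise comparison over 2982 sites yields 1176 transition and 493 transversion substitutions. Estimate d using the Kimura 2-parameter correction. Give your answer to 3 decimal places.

P = 1176/2982 ≈ 0.394366 and Q = 493/2982 ≈ 0.165325.
Under the Kimura two-parameter model, d = −½ ln(1 − 2P − Q) − ¼ ln(1 − 2Q).
1 − 2P − Q = 0.045943, giving −½ ln(0.045943) = 1.540177.
1 − 2Q = 0.66935, giving −¼ ln(0.66935) = 0.100362.
d = 1.540177 + 0.100362 = 1.640539.

1.641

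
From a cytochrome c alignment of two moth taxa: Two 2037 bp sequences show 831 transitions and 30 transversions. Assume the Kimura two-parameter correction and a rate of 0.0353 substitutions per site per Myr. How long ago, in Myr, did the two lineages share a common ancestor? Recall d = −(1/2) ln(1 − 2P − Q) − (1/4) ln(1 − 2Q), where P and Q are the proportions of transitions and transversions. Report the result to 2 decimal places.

12.68

P = 831/2037 ≈ 0.407953 and Q = 30/2037 ≈ 0.014728.
Under the Kimura two-parameter model, d = −½ ln(1 − 2P − Q) − ¼ ln(1 − 2Q).
1 − 2P − Q = 0.169366, giving −½ ln(0.169366) = 0.887847.
1 − 2Q = 0.970544, giving −¼ ln(0.970544) = 0.007475.
d = 0.887847 + 0.007475 = 0.895322.
Under a molecular clock d = 2μt, so t = d/(2μ) = 0.895322 / (2 × 0.0353) = 12.68 Myr.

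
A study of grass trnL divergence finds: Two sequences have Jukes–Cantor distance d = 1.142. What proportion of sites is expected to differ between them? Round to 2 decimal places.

0.59

p = (3/4)(1 − e^(−4d/3)) = 0.75 × (1 − e^(-1.522667)) = 0.75 × (1 − 0.218129) = 0.586403.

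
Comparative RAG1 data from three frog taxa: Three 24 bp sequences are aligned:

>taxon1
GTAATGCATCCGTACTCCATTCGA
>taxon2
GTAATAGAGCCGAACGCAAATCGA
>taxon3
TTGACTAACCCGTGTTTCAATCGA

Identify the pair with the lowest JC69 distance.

taxon1 and taxon2

taxon1–taxon2: 7/24 differ, p = 0.292, d = 0.369.
taxon1–taxon3: 10/24 differ, p = 0.417, d = 0.608.
taxon2–taxon3: 12/24 differ, p = 0.500, d = 0.824.
The smallest distance is between taxon1 and taxon2.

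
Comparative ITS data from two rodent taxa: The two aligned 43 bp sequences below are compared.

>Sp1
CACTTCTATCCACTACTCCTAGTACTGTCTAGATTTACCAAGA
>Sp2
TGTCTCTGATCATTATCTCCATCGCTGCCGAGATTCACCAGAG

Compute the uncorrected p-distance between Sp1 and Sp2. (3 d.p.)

The sequences differ at 21 of 43 positions.
p = 21/43 = 0.488372… ≈ 0.488 (to 3 d.p.).

0.488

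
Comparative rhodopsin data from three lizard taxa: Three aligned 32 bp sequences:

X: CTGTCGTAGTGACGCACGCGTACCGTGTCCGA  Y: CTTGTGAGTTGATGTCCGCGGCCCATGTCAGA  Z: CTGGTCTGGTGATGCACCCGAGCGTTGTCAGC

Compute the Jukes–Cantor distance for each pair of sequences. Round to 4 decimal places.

X–Y: 13/32 sites differ → p = 0.40625, d = −0.75 ln(1 − 0.541667) = 0.585119 ≈ 0.5851.
X–Z: 12/32 sites differ → p = 0.375, d = −0.75 ln(1 − 0.5) = 0.519860 ≈ 0.5199.
Y–Z: 12/32 sites differ → p = 0.375, d = −0.75 ln(1 − 0.5) = 0.519860 ≈ 0.5199.

d(X,Y) = 0.5851, d(X,Z) = 0.5199, d(Y,Z) = 0.5199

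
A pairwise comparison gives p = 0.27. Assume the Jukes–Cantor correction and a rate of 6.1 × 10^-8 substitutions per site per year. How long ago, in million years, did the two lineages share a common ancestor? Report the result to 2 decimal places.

d = −(3/4) ln(1 − 4p/3) = −0.75 ln(1 − 0.36) = −0.75 ln(0.64)
  = −0.75 × (-0.446287) = 0.334715 substitutions/site.
Under a molecular clock d = 2μt, so t = d/(2μ) = 0.334715 / (2 × 6.1 × 10^-8) = 2.74 million years.

2.74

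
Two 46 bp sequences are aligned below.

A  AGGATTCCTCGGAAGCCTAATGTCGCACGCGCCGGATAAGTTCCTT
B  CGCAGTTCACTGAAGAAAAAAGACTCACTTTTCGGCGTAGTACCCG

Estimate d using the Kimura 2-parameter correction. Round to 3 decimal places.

Of 46 sites, 4 differences are transitions and 18 are transversions, so P = 4/46 ≈ 0.086957 and Q = 18/46 ≈ 0.391304.
Under the Kimura two-parameter model, d = −½ ln(1 − 2P − Q) − ¼ ln(1 − 2Q).
1 − 2P − Q = 0.434782, giving −½ ln(0.434782) = 0.416455.
1 − 2Q = 0.217392, giving −¼ ln(0.217392) = 0.381513.
d = 0.416455 + 0.381513 = 0.797968.

0.798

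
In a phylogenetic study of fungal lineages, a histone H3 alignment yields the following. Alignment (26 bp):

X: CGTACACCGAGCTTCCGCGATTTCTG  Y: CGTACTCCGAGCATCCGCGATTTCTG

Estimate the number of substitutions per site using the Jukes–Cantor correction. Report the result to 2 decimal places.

The sequences differ at 2 of 26 sites (6, 13), so p = 2/26 ≈ 0.076923.
d = −(3/4) ln(1 − 4p/3) = −0.75 ln(1 − 0.102564) = −0.75 ln(0.897436)
  = −0.75 × (-0.108213) = 0.081160 substitutions/site.

0.08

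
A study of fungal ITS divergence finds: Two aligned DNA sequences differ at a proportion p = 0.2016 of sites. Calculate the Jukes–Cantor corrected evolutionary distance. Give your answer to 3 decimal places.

0.235

d = −(3/4) ln(1 − 4p/3) = −0.75 ln(1 − 0.2688) = −0.75 ln(0.7312)
  = −0.75 × (-0.313068) = 0.234801 substitutions/site.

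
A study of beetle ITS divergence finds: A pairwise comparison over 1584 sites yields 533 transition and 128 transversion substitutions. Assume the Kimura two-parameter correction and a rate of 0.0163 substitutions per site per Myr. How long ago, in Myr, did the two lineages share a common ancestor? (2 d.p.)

P = 533/1584 ≈ 0.33649 and Q = 128/1584 ≈ 0.080808.
Under the Kimura two-parameter model, d = −½ ln(1 − 2P − Q) − ¼ ln(1 − 2Q).
1 − 2P − Q = 0.246212, giving −½ ln(0.246212) = 0.700781.
1 − 2Q = 0.838384, giving −¼ ln(0.838384) = 0.044070.
d = 0.700781 + 0.044070 = 0.744851.
Under a molecular clock d = 2μt, so t = d/(2μ) = 0.744851 / (2 × 0.0163) = 22.85 Myr.

22.85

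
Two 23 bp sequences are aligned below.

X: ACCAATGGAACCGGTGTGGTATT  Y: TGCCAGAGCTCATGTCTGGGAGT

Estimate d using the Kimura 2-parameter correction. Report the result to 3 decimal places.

1.200

Of 23 sites, 1 differences are transitions and 11 are transversions, so P = 1/23 ≈ 0.043478 and Q = 11/23 ≈ 0.478261.
Under the Kimura two-parameter model, d = −½ ln(1 − 2P − Q) − ¼ ln(1 − 2Q).
1 − 2P − Q = 0.434783, giving −½ ln(0.434783) = 0.416454.
1 − 2Q = 0.043478, giving −¼ ln(0.043478) = 0.783875.
d = 0.416454 + 0.783875 = 1.200329.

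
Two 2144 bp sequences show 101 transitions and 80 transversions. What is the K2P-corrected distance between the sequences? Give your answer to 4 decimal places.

P = 101/2144 ≈ 0.047108 and Q = 80/2144 ≈ 0.037313.
Under the Kimura two-parameter model, d = −½ ln(1 − 2P − Q) − ¼ ln(1 − 2Q).
1 − 2P − Q = 0.868471, giving −½ ln(0.868471) = 0.070511.
1 − 2Q = 0.925374, giving −¼ ln(0.925374) = 0.019389.
d = 0.070511 + 0.019389 = 0.089900.

0.0899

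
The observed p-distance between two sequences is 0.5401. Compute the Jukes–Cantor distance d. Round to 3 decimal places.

d = −(3/4) ln(1 − 4p/3) = −0.75 ln(1 − 0.720133) = −0.75 ln(0.279867)
  = −0.75 × (-1.273441) = 0.955081 substitutions/site.

0.955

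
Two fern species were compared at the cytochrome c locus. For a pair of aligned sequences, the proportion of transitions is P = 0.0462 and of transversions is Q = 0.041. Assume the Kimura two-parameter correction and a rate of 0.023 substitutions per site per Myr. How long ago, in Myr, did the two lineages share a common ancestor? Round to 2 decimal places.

Under the Kimura two-parameter model, d = −½ ln(1 − 2P − Q) − ¼ ln(1 − 2Q).
1 − 2P − Q = 0.8666, giving −½ ln(0.8666) = 0.071589.
1 − 2Q = 0.918, giving −¼ ln(0.918) = 0.021389.
d = 0.071589 + 0.021389 = 0.092978.
Under a molecular clock d = 2μt, so t = d/(2μ) = 0.092978 / (2 × 0.023) = 2.02 Myr.

2.02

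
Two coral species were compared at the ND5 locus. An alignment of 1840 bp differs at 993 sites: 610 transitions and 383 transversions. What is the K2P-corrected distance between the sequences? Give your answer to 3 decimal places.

P = 610/1840 ≈ 0.331522 and Q = 383/1840 ≈ 0.208152.
Under the Kimura two-parameter model, d = −½ ln(1 − 2P − Q) − ¼ ln(1 − 2Q).
1 − 2P − Q = 0.128804, giving −½ ln(0.128804) = 1.024732.
1 − 2Q = 0.583696, giving −¼ ln(0.583696) = 0.134594.
d = 1.024732 + 0.134594 = 1.159326.

1.159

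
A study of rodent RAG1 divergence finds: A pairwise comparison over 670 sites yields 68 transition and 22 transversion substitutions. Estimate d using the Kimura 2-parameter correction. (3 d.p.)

P = 68/670 ≈ 0.101493 and Q = 22/670 ≈ 0.032836.
Under the Kimura two-parameter model, d = −½ ln(1 − 2P − Q) − ¼ ln(1 − 2Q).
1 − 2P − Q = 0.764178, giving −½ ln(0.764178) = 0.134477.
1 − 2Q = 0.934328, giving −¼ ln(0.934328) = 0.016982.
d = 0.134477 + 0.016982 = 0.151459.

0.151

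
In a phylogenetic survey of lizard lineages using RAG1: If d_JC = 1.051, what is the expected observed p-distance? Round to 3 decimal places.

p = (3/4)(1 − e^(−4d/3)) = 0.75 × (1 − e^(-1.401333)) = 0.75 × (1 − 0.246268) = 0.565299.

0.565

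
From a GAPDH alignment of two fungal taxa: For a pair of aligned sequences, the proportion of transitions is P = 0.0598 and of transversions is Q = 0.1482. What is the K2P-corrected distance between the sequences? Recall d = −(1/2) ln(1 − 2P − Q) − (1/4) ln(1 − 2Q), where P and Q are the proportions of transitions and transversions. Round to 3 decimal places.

0.244

Under the Kimura two-parameter model, d = −½ ln(1 − 2P − Q) − ¼ ln(1 − 2Q).
1 − 2P − Q = 0.7322, giving −½ ln(0.7322) = 0.155851.
1 − 2Q = 0.7036, giving −¼ ln(0.7036) = 0.087886.
d = 0.155851 + 0.087886 = 0.243737.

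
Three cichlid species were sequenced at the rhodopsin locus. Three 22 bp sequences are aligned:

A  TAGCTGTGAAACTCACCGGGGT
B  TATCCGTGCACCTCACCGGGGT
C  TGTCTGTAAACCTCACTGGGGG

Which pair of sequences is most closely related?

A–B: 4/22 differ, p = 0.182, d = 0.208.
A–C: 6/22 differ, p = 0.273, d = 0.339.
B–C: 6/22 differ, p = 0.273, d = 0.339.
The smallest distance is between A and B.

A and B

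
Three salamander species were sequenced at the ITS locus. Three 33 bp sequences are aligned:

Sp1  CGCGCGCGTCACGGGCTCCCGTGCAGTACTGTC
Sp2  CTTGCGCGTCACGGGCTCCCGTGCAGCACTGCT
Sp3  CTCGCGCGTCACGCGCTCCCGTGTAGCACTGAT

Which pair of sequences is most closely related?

Sp1–Sp2: 5/33 differ, p = 0.152, d = 0.169.
Sp1–Sp3: 6/33 differ, p = 0.182, d = 0.208.
Sp2–Sp3: 4/33 differ, p = 0.121, d = 0.132.
The smallest distance is between Sp2 and Sp3.

Sp2 and Sp3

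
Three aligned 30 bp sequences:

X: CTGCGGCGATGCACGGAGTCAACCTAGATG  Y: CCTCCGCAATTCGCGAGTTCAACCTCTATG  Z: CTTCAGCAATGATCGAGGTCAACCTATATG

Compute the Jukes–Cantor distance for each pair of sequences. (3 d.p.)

X–Y: 11/30 sites differ → p ≈ 0.366667, d = −0.75 ln(1 − 0.488889) = 0.503376 ≈ 0.503.
X–Z: 8/30 sites differ → p ≈ 0.266667, d = −0.75 ln(1 − 0.355556) = 0.329526 ≈ 0.330.
Y–Z: 7/30 sites differ → p ≈ 0.233333, d = −0.75 ln(1 − 0.311111) = 0.279506 ≈ 0.280.

d(X,Y) = 0.503, d(X,Z) = 0.330, d(Y,Z) = 0.280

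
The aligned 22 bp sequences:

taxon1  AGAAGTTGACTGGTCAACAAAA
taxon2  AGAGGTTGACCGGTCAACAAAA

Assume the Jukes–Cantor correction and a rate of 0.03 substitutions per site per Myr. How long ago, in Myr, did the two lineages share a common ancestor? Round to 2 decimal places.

1.62

The sequences differ at 2 of 22 sites (4, 11), so p = 2/22 ≈ 0.090909.
d = −(3/4) ln(1 − 4p/3) = −0.75 ln(1 − 0.121212) = −0.75 ln(0.878788)
  = −0.75 × (-0.129212) = 0.096909 substitutions/site.
Under a molecular clock d = 2μt, so t = d/(2μ) = 0.096909 / (2 × 0.03) = 1.62 Myr.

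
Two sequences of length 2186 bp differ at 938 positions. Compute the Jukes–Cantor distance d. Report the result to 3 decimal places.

0.637

p = 938/2186 ≈ 0.429094.
d = −(3/4) ln(1 − 4p/3) = −0.75 ln(1 − 0.572125) = −0.75 ln(0.427875)
  = −0.75 × (-0.848924) = 0.636693 substitutions/site.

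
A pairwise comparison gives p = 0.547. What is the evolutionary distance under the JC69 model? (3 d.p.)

0.980

d = −(3/4) ln(1 − 4p/3) = −0.75 ln(1 − 0.729333) = −0.75 ln(0.270667)
  = −0.75 × (-1.306866) = 0.980150 substitutions/site.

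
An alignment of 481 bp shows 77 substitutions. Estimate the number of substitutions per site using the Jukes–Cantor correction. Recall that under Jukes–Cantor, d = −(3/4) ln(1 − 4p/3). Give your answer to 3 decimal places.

p = 77/481 ≈ 0.160083.
d = −(3/4) ln(1 − 4p/3) = −0.75 ln(1 − 0.213444) = −0.75 ln(0.786556)
  = −0.75 × (-0.240091) = 0.180068 substitutions/site.

0.180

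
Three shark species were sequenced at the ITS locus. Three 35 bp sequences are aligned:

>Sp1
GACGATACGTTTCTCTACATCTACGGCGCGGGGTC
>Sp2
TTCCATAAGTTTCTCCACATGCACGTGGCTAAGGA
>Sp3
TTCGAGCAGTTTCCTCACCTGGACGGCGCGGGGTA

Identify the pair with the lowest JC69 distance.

Sp1–Sp2: 14/35 differ, p = 0.400, d = 0.572.
Sp1–Sp3: 12/35 differ, p = 0.343, d = 0.458.
Sp2–Sp3: 13/35 differ, p = 0.371, d = 0.513.
The smallest distance is between Sp1 and Sp3.

Sp1 and Sp3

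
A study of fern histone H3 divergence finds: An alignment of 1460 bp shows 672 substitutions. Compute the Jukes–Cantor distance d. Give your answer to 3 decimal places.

p = 672/1460 ≈ 0.460274.
d = −(3/4) ln(1 − 4p/3) = −0.75 ln(1 − 0.613699) = −0.75 ln(0.386301)
  = −0.75 × (-0.951138) = 0.713354 substitutions/site.

0.713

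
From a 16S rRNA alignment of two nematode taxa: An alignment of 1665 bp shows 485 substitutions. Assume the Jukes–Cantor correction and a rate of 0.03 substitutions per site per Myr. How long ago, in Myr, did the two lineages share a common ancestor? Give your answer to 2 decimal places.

p = 485/1665 ≈ 0.291291.
d = −(3/4) ln(1 − 4p/3) = −0.75 ln(1 − 0.388388) = −0.75 ln(0.611612)
  = −0.75 × (-0.491657) = 0.368743 substitutions/site.
Under a molecular clock d = 2μt, so t = d/(2μ) = 0.368743 / (2 × 0.03) = 6.15 Myr.

6.15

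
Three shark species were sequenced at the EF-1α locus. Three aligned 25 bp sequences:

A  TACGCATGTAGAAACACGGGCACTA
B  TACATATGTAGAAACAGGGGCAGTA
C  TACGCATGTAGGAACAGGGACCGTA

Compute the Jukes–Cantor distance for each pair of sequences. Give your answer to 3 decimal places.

d(A,B) = 0.180, d(A,C) = 0.233, d(B,C) = 0.233

A–B: 4/25 sites differ → p = 0.16, d = −0.75 ln(1 − 0.213333) = 0.179963 ≈ 0.180.
A–C: 5/25 sites differ → p = 0.2, d = −0.75 ln(1 − 0.266667) = 0.232617 ≈ 0.233.
B–C: 5/25 sites differ → p = 0.2, d = −0.75 ln(1 − 0.266667) = 0.232617 ≈ 0.233.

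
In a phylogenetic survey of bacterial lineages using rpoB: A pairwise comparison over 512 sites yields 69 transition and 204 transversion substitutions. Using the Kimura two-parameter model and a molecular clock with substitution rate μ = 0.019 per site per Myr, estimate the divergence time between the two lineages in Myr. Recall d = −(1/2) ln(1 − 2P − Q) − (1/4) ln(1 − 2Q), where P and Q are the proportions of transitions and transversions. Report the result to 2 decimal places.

P = 69/512 ≈ 0.134766 and Q = 204/512 ≈ 0.398438.
Under the Kimura two-parameter model, d = −½ ln(1 − 2P − Q) − ¼ ln(1 − 2Q).
1 − 2P − Q = 0.33203, giving −½ ln(0.33203) = 0.551265.
1 − 2Q = 0.203124, giving −¼ ln(0.203124) = 0.398485.
d = 0.551265 + 0.398485 = 0.949750.
Under a molecular clock d = 2μt, so t = d/(2μ) = 0.949750 / (2 × 0.019) = 24.99 Myr.

24.99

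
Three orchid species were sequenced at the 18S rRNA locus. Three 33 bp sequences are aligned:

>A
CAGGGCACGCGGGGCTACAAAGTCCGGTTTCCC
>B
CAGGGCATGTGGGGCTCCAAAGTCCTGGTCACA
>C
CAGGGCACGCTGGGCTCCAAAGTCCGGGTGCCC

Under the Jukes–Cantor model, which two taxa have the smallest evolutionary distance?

A–B: 8/33 differ, p = 0.242, d = 0.293.
A–C: 4/33 differ, p = 0.121, d = 0.132.
B–C: 7/33 differ, p = 0.212, d = 0.249.
The smallest distance is between A and C.

A and C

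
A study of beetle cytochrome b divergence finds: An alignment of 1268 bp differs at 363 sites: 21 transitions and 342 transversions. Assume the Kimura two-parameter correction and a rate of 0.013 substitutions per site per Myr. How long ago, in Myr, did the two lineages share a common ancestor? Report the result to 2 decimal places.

P = 21/1268 ≈ 0.016562 and Q = 342/1268 ≈ 0.269716.
Under the Kimura two-parameter model, d = −½ ln(1 − 2P − Q) − ¼ ln(1 − 2Q).
1 − 2P − Q = 0.69716, giving −½ ln(0.69716) = 0.180370.
1 − 2Q = 0.460568, giving −¼ ln(0.460568) = 0.193824.
d = 0.180370 + 0.193824 = 0.374194.
Under a molecular clock d = 2μt, so t = d/(2μ) = 0.374194 / (2 × 0.013) = 14.39 Myr.

14.39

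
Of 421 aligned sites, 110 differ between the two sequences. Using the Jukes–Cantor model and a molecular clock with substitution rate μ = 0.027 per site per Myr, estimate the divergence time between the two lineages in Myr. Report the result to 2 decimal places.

p = 110/421 ≈ 0.261283.
d = −(3/4) ln(1 − 4p/3) = −0.75 ln(1 − 0.348377) = −0.75 ln(0.651623)
  = −0.75 × (-0.428289) = 0.321217 substitutions/site.
Under a molecular clock d = 2μt, so t = d/(2μ) = 0.321217 / (2 × 0.027) = 5.95 Myr.

5.95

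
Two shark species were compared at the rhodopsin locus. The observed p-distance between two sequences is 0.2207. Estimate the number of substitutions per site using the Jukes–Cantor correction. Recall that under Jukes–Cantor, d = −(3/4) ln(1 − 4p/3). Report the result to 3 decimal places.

0.261

d = −(3/4) ln(1 − 4p/3) = −0.75 ln(1 − 0.294267) = −0.75 ln(0.705733)
  = −0.75 × (-0.348518) = 0.261389 substitutions/site.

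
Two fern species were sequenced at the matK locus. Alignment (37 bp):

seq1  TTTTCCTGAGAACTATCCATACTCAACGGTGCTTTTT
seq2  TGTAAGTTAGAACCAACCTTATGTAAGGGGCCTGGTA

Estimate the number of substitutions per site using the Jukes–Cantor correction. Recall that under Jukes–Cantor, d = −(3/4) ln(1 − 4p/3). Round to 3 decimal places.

0.711

The sequences differ at 17 of 37 sites, so p = 17/37 ≈ 0.459459.
d = −(3/4) ln(1 − 4p/3) = −0.75 ln(1 − 0.612612) = −0.75 ln(0.387388)
  = −0.75 × (-0.948329) = 0.711247 substitutions/site.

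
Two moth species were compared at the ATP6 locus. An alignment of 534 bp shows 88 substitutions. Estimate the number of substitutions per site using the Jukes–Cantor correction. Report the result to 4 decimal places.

p = 88/534 ≈ 0.164794.
d = −(3/4) ln(1 − 4p/3) = −0.75 ln(1 − 0.219725) = −0.75 ln(0.780275)
  = −0.75 × (-0.248109) = 0.186082 substitutions/site.

0.1861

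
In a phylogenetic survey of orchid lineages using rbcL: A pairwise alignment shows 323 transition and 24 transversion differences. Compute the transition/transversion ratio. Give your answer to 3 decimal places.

13.458

R = 323/24 = 13.458333… ≈ 13.458 (to 3 d.p.).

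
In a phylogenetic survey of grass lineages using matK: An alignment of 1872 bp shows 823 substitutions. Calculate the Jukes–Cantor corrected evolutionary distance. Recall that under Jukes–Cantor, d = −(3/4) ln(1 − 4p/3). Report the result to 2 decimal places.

p = 823/1872 ≈ 0.439637.
d = −(3/4) ln(1 − 4p/3) = −0.75 ln(1 − 0.586183) = −0.75 ln(0.413817)
  = −0.75 × (-0.882331) = 0.661748 substitutions/site.

0.66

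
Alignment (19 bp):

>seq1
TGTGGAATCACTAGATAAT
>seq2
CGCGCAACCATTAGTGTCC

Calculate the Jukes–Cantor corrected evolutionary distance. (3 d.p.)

The sequences differ at 10 of 19 sites (1, 3, 5, 8, 11, 15, 16, 17, 18, 19), so p = 10/19 ≈ 0.526316.
d = −(3/4) ln(1 − 4p/3) = −0.75 ln(1 − 0.701755) = −0.75 ln(0.298245)
  = −0.75 × (-1.209840) = 0.907380 substitutions/site.

0.907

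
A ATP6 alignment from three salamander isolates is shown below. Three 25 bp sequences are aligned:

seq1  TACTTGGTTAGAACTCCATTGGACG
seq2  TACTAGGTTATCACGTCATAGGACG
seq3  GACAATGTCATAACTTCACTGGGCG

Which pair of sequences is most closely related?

seq1 and seq2

seq1–seq2: 6/25 differ, p = 0.240, d = 0.289.
seq1–seq3: 9/25 differ, p = 0.360, d = 0.490.
seq2–seq3: 9/25 differ, p = 0.360, d = 0.490.
The smallest distance is between seq1 and seq2.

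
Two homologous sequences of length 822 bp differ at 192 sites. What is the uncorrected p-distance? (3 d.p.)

0.234

p = 192/822 = 0.233576… ≈ 0.234 (to 3 d.p.).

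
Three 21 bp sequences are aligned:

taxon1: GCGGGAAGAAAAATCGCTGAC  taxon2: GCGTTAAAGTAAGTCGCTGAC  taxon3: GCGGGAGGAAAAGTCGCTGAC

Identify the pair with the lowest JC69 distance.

taxon1–taxon2: 6/21 differ, p = 0.286, d = 0.360.
taxon1–taxon3: 2/21 differ, p = 0.095, d = 0.102.
taxon2–taxon3: 6/21 differ, p = 0.286, d = 0.360.
The smallest distance is between taxon1 and taxon3.

taxon1 and taxon3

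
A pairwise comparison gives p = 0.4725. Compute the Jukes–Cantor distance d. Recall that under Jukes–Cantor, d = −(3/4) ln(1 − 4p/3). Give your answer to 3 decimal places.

0.746

d = −(3/4) ln(1 − 4p/3) = −0.75 ln(1 − 0.63) = −0.75 ln(0.37)
  = −0.75 × (-0.994252) = 0.745689 substitutions/site.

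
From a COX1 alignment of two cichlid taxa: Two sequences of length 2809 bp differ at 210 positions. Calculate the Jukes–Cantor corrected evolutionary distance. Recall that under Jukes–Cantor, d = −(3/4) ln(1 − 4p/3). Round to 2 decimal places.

p = 210/2809 ≈ 0.07476.
d = −(3/4) ln(1 − 4p/3) = −0.75 ln(1 − 0.09968) = −0.75 ln(0.90032)
  = −0.75 × (-0.105005) = 0.078754 substitutions/site.

0.08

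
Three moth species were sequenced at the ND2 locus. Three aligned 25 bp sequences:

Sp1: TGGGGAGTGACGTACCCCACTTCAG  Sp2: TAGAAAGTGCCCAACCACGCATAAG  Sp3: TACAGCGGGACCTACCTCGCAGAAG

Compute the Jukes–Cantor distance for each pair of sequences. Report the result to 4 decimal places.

d(Sp1,Sp2) = 0.5716, d(Sp1,Sp3) = 0.6626, d(Sp2,Sp3) = 0.4172

Sp1–Sp2: 10/25 sites differ → p = 0.4, d = −0.75 ln(1 − 0.533333) = 0.571605 ≈ 0.5716.
Sp1–Sp3: 11/25 sites differ → p = 0.44, d = −0.75 ln(1 − 0.586667) = 0.662626 ≈ 0.6626.
Sp2–Sp3: 8/25 sites differ → p = 0.32, d = −0.75 ln(1 − 0.426667) = 0.417216 ≈ 0.4172.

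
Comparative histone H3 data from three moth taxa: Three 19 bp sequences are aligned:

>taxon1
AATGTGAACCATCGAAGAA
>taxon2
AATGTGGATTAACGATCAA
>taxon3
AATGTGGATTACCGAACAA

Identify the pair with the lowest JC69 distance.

taxon1–taxon2: 6/19 differ, p = 0.316, d = 0.410.
taxon1–taxon3: 5/19 differ, p = 0.263, d = 0.324.
taxon2–taxon3: 2/19 differ, p = 0.105, d = 0.113.
The smallest distance is between taxon2 and taxon3.

taxon2 and taxon3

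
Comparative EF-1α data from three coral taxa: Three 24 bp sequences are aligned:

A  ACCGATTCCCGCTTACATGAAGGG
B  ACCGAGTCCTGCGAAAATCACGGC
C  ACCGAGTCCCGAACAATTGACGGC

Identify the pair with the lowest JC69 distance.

A–B: 8/24 differ, p = 0.333, d = 0.441.
A–C: 8/24 differ, p = 0.333, d = 0.441.
B–C: 6/24 differ, p = 0.250, d = 0.304.
The smallest distance is between B and C.

B and C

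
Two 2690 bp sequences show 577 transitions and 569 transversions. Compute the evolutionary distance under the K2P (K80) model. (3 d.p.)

P = 577/2690 ≈ 0.214498 and Q = 569/2690 ≈ 0.211524.
Under the Kimura two-parameter model, d = −½ ln(1 − 2P − Q) − ¼ ln(1 − 2Q).
1 − 2P − Q = 0.35948, giving −½ ln(0.35948) = 0.511548.
1 − 2Q = 0.576952, giving −¼ ln(0.576952) = 0.137499.
d = 0.511548 + 0.137499 = 0.649047.

0.649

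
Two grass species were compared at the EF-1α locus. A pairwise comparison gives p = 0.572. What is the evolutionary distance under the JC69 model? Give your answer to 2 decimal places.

1.08

d = −(3/4) ln(1 − 4p/3) = −0.75 ln(1 − 0.762667) = −0.75 ln(0.237333)
  = −0.75 × (-1.438291) = 1.078718 substitutions/site.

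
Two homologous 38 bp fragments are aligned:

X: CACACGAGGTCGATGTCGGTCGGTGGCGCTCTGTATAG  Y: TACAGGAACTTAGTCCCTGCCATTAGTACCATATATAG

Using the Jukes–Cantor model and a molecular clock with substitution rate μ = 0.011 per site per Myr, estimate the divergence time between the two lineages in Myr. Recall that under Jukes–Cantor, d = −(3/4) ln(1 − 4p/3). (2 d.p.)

The sequences differ at 19 of 38 sites, so p = 19/38 = 0.5.
d = −(3/4) ln(1 − 4p/3) = −0.75 ln(1 − 0.666667) = −0.75 ln(0.333333)
  = −0.75 × (-1.098613) = 0.823960 substitutions/site.
Under a molecular clock d = 2μt, so t = d/(2μ) = 0.823960 / (2 × 0.011) = 37.45 Myr.

37.45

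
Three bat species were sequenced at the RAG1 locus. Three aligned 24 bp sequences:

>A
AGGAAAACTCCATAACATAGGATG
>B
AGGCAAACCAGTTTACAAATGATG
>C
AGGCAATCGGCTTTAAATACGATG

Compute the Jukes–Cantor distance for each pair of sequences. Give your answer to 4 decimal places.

A–B: 8/24 sites differ → p ≈ 0.333333, d = −0.75 ln(1 − 0.444444) = 0.440839 ≈ 0.4408.
A–C: 8/24 sites differ → p ≈ 0.333333, d = −0.75 ln(1 − 0.444444) = 0.440839 ≈ 0.4408.
B–C: 7/24 sites differ → p ≈ 0.291667, d = −0.75 ln(1 − 0.388889) = 0.369358 ≈ 0.3694.

d(A,B) = 0.4408, d(A,C) = 0.4408, d(B,C) = 0.3694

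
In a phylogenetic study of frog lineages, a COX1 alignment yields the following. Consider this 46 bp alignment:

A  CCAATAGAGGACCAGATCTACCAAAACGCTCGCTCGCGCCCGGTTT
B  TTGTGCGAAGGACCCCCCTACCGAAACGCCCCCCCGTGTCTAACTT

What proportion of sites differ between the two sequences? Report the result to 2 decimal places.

The sequences differ at 23 of 46 positions.
p = 23/46 = 0.50.

0.50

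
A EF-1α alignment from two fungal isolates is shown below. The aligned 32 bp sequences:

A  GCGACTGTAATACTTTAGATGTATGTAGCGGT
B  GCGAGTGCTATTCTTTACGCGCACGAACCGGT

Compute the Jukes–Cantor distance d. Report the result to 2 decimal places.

The sequences differ at 11 of 32 sites, so p = 11/32 = 0.34375.
d = −(3/4) ln(1 − 4p/3) = −0.75 ln(1 − 0.458333) = −0.75 ln(0.541667)
  = −0.75 × (-0.613104) = 0.459828 substitutions/site.

0.46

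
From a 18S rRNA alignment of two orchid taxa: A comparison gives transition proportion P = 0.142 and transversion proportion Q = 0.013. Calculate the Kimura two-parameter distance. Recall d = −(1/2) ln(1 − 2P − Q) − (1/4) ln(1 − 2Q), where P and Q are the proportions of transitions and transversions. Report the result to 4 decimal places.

0.1828

Under the Kimura two-parameter model, d = −½ ln(1 − 2P − Q) − ¼ ln(1 − 2Q).
1 − 2P − Q = 0.703, giving −½ ln(0.703) = 0.176199.
1 − 2Q = 0.974, giving −¼ ln(0.974) = 0.006586.
d = 0.176199 + 0.006586 = 0.182785.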